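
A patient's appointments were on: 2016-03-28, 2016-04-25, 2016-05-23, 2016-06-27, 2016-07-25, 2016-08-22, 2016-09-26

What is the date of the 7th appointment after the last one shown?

These are Mondays at 28- or 35-day spacing (28, 28, 35, 28, 28, 35).
The pattern: 4th Monday of the month.
October 2016 — 4th Monday is 2016-10-24.
4th Monday of November 2016: 2016-11-28.
December 2016 — 4th Monday is 2016-12-26.
January 2017 — 4th Monday is 2017-01-23.
4th Monday of February 2017: 2017-02-27.
4th Monday of March 2017: 2017-03-27.
4th Monday of April 2017: 2017-04-24.

2017-04-24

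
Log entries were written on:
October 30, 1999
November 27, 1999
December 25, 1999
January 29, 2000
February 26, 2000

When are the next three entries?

Every date is a Saturday; gaps 28, 28, 35, 28 days.
Each is the last Saturday of its month (at least one falls on the 29th or later, ruling out '4th Saturday').
Last Saturday of March 2000: March 25, 2000.
April 2000 ends with Saturday April 29, 2000.
May 2000 ends with Saturday May 27, 2000.

March 25, 2000; April 29, 2000; May 27, 2000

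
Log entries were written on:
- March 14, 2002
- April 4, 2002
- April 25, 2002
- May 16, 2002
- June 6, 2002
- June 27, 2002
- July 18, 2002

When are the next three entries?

August 8, 2002; August 29, 2002; September 19, 2002

Gaps between consecutive events: 21, 21, 21, 21, 21, 21 days — a constant 21-day interval.
July 18, 2002 + 21 days = August 8, 2002.
August 8, 2002 + 21 days = August 29, 2002.
August 29, 2002 + 21 days = September 19, 2002.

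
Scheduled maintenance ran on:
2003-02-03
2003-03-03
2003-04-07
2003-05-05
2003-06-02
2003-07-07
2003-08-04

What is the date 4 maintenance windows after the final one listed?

2003-12-01

These are Mondays at 28- or 35-day spacing (28, 35, 28, 28, 35, 28).
The pattern: 1st Monday of the month.
1st Monday of September 2003: 2003-09-01.
October 2003 — 1st Monday is 2003-10-06.
November 2003 — 1st Monday is 2003-11-03.
1st Monday of December 2003: 2003-12-01.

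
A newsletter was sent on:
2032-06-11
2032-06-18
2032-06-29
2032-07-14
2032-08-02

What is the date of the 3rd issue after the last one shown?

2032-10-22

Intervals are 7, 11, 15, 19 days — an arithmetic progression with common difference 4.
Next gap: 23 days. 2032-08-02 + 23 days = 2032-08-25.
Next gap: 27 days. 2032-08-25 + 27 days = 2032-09-21.
Next gap: 31 days. 2032-09-21 + 31 days = 2032-10-22.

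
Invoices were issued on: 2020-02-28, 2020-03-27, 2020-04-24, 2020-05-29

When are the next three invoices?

These are Fridays with 28, 28, 35-day gaps.
Each is the final Friday of its month — 2020-05-29 is past the 28th, so '4th Friday' doesn't fit.
June 2020 ends with Friday 2020-06-26.
July 2020 ends with Friday 2020-07-31.
Last Friday of August 2020: 2020-08-28.

2020-06-26, 2020-07-31, 2020-08-28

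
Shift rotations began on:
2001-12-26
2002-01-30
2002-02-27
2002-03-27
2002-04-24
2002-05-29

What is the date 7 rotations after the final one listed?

These are Wednesdays with 35, 28, 28, 28, 35-day gaps.
Each is the final Wednesday of its month — 2002-01-30 is past the 28th, so '4th Wednesday' doesn't fit.
Last Wednesday of June 2002: 2002-06-26.
July 2002 ends with Wednesday 2002-07-31.
August 2002 ends with Wednesday 2002-08-28.
September 2002 ends with Wednesday 2002-09-25.
Last Wednesday of October 2002: 2002-10-30.
November 2002 ends with Wednesday 2002-11-27.
Last Wednesday of December 2002: 2002-12-25.

2002-12-25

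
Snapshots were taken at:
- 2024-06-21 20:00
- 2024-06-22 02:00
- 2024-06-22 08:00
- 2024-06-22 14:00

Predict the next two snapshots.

2024-06-22 20:00, 2024-06-23 02:00

Spacing: 6, 6, 6 h — constant 6 h.
2024-06-22 14:00 + 6 h = 2024-06-22 20:00.
2024-06-22 20:00 + 6 h = 2024-06-23 02:00.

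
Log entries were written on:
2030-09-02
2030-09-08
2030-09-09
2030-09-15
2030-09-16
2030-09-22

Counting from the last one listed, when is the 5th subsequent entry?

Gaps: 6, 1, 6, 1, 6 days — not constant, but cyclic with period 2.
The events fall on every Monday and Sunday.
Next Monday: 2030-09-23.
Next Sunday: 2030-09-29.
The following Monday is 2030-09-30.
Next Sunday: 2030-10-06.
Next Monday: 2030-10-07.

2030-10-07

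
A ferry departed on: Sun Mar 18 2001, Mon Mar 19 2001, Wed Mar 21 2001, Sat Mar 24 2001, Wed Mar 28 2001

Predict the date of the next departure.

Gaps: 1, 2, 3, 4 days — each gap is 1 larger than the previous one.
Next gap: 5 days. Wed Mar 28 2001 + 5 days = Mon Apr 2 2001.

Mon Apr 2 2001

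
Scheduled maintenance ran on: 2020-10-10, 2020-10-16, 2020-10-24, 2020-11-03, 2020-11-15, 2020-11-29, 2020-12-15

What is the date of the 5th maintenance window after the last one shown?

2021-04-04

Intervals are 6, 8, 10, 12, 14, 16 days — an arithmetic progression with common difference 2.
Next gap: 18 days. 2020-12-15 + 18 days = 2021-01-02.
Next gap: 20 days. 2021-01-02 + 20 days = 2021-01-22.
Next gap: 22 days. 2021-01-22 + 22 days = 2021-02-13.
Next gap: 24 days. 2021-02-13 + 24 days = 2021-03-09.
Next gap: 26 days. 2021-03-09 + 26 days = 2021-04-04.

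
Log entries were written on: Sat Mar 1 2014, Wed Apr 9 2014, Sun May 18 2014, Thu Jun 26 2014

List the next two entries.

Mon Aug 4 2014, Fri Sep 12 2014

Gaps between consecutive events: 39, 39, 39 days — a constant 39-day interval.
Thu Jun 26 2014 + 39 days = Mon Aug 4 2014.
Mon Aug 4 2014 + 39 days = Fri Sep 12 2014.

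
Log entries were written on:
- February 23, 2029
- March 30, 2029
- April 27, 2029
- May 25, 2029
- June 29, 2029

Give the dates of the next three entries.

July 27, 2029; August 31, 2029; September 28, 2029

All Fridays; the gaps (35, 28, 28, 35) vary with month length.
This is the last Friday of each month.
Last Friday of July 2029: July 27, 2029.
August 2029 ends with Friday August 31, 2029.
September 2029 ends with Friday September 28, 2029.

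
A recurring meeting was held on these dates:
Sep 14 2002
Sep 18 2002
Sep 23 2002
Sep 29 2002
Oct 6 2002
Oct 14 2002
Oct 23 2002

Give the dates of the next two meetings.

Nov 2 2002, Nov 13 2002

Intervals are 4, 5, 6, 7, 8, 9 days — an arithmetic progression with common difference 1.
Next gap: 10 days. Oct 23 2002 + 10 days = Nov 2 2002.
Next gap: 11 days. Nov 2 2002 + 11 days = Nov 13 2002.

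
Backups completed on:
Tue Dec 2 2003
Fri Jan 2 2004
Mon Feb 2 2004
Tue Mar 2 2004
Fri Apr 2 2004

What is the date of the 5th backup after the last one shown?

Thu Sep 2 2004

The day-of-month is always 2 (31, 31, 29, 31 days between events).
So this recurs on the 2nd of each month.
Next: May 2004 → Sun May 2 2004.
June 2004: Wed Jun 2 2004.
Next: July 2004 → Fri Jul 2 2004.
August 2004: Mon Aug 2 2004.
September 2004: Thu Sep 2 2004.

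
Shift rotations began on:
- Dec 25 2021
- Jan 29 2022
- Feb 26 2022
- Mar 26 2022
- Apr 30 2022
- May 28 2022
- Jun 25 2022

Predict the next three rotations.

These are Saturdays with 35, 28, 28, 35, 28, 28-day gaps.
Each is the final Saturday of its month — Jan 29 2022 is past the 28th, so '4th Saturday' doesn't fit.
July 2022 ends with Saturday Jul 30 2022.
August 2022 ends with Saturday Aug 27 2022.
Last Saturday of September 2022: Sep 24 2022.

Jul 30 2022, Aug 27 2022, Sep 24 2022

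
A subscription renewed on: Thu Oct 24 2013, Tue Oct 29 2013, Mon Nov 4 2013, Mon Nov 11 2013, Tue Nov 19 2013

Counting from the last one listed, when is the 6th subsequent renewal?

Mon Jan 27 2014

Intervals are 5, 6, 7, 8 days — an arithmetic progression with common difference 1.
Next gap: 9 days. Tue Nov 19 2013 + 9 days = Thu Nov 28 2013.
Next gap: 10 days. Thu Nov 28 2013 + 10 days = Sun Dec 8 2013.
Next gap: 11 days. Sun Dec 8 2013 + 11 days = Thu Dec 19 2013.
Next gap: 12 days. Thu Dec 19 2013 + 12 days = Tue Dec 31 2013.
Next gap: 13 days. Tue Dec 31 2013 + 13 days = Mon Jan 13 2014.
Next gap: 14 days. Mon Jan 13 2014 + 14 days = Mon Jan 27 2014.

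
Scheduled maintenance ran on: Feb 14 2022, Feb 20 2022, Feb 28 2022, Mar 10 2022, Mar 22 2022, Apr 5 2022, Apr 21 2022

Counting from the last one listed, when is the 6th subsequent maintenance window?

Sep 6 2022

Gaps: 6, 8, 10, 12, 14, 16 days — each gap is 2 larger than the previous one.
Next gap: 18 days. Apr 21 2022 + 18 days = May 9 2022.
Next gap: 20 days. May 9 2022 + 20 days = May 29 2022.
Next gap: 22 days. May 29 2022 + 22 days = Jun 20 2022.
Next gap: 24 days. Jun 20 2022 + 24 days = Jul 14 2022.
Next gap: 26 days. Jul 14 2022 + 26 days = Aug 9 2022.
Next gap: 28 days. Aug 9 2022 + 28 days = Sep 6 2022.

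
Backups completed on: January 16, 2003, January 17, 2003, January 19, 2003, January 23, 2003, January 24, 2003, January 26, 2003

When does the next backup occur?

January 30, 2003

Every event lands on a Thursday or Friday or Sunday (gaps cycle 1, 2, 4, 1, 2).
So the schedule is: every Thursday, Friday and Sunday.
Next Thursday: January 30, 2003.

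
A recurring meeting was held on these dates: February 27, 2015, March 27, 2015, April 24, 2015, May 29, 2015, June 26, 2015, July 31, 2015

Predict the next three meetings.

August 28, 2015; September 25, 2015; October 30, 2015

All Fridays; the gaps (28, 28, 35, 28, 35) vary with month length.
This is the last Friday of each month.
August 2015 ends with Friday August 28, 2015.
Last Friday of September 2015: September 25, 2015.
October 2015 ends with Friday October 30, 2015.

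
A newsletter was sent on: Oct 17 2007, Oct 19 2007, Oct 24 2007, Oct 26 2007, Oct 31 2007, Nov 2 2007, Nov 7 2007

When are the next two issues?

The gap pattern 2, 5, 2, 5, 2, 5 repeats every 2 events.
These are the Wednesdays and Fridays of each week.
The following Friday is Nov 9 2007.
Next Wednesday: Nov 14 2007.

Nov 9 2007, Nov 14 2007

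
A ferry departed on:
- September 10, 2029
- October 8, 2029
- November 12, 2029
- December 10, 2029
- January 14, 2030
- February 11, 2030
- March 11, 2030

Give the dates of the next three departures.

Gaps: 28, 35, 28, 35, 28, 28 days — a mix of 28 and 35. Every date is a Monday.
Each is the 2nd Monday of its month.
2nd Monday of April 2030: April 8, 2030.
2nd Monday of May 2030: May 13, 2030.
June 2030 — 2nd Monday is June 10, 2030.

April 8, 2030; May 13, 2030; June 10, 2030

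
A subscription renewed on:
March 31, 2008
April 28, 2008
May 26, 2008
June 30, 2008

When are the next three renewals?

All Mondays; the gaps (28, 28, 35) vary with month length.
This is the last Monday of each month.
July 2008 ends with Monday July 28, 2008.
August 2008 ends with Monday August 25, 2008.
September 2008 ends with Monday September 29, 2008.

July 28, 2008; August 25, 2008; September 29, 2008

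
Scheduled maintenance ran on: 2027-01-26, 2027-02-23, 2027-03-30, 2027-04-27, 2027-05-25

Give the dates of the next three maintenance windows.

Every date is a Tuesday; gaps 28, 35, 28, 28 days.
Each is the last Tuesday of its month (at least one falls on the 29th or later, ruling out '4th Tuesday').
June 2027 ends with Tuesday 2027-06-29.
July 2027 ends with Tuesday 2027-07-27.
Last Tuesday of August 2027: 2027-08-31.

2027-06-29, 2027-07-27, 2027-08-31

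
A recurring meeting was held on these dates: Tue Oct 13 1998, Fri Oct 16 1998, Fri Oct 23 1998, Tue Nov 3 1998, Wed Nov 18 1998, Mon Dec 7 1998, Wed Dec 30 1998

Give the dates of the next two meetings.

Gaps: 3, 7, 11, 15, 19, 23 days — each gap is 4 larger than the previous one.
Next gap: 27 days. Wed Dec 30 1998 + 27 days = Tue Jan 26 1999.
Next gap: 31 days. Tue Jan 26 1999 + 31 days = Fri Feb 26 1999.

Tue Jan 26 1999, Fri Feb 26 1999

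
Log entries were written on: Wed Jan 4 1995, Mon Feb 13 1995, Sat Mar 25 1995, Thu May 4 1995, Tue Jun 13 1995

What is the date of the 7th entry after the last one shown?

Tue Mar 19 1996

The spacing is 40, 40, 40, 40 days — always 40 days.
Tue Jun 13 1995 + 40 days = Sun Jul 23 1995.
Sun Jul 23 1995 + 40 days = Fri Sep 1 1995.
Fri Sep 1 1995 + 40 days = Wed Oct 11 1995.
Wed Oct 11 1995 + 40 days = Mon Nov 20 1995.
Mon Nov 20 1995 + 40 days = Sat Dec 30 1995.
Sat Dec 30 1995 + 40 days = Thu Feb 8 1996.
Thu Feb 8 1996 + 40 days = Tue Mar 19 1996.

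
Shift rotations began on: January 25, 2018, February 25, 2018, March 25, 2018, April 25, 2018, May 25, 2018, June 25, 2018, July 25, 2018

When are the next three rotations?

August 25, 2018; September 25, 2018; October 25, 2018

Gaps: 31, 28, 31, 30, 31, 30 days — not constant. Every event is on the 25th of the month.
Pattern: the 25th of each month.
August 2018: August 25, 2018.
Next: September 2018 → September 25, 2018.
October 2018: October 25, 2018.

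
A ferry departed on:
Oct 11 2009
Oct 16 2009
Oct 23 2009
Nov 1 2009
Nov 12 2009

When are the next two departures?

Intervals are 5, 7, 9, 11 days — an arithmetic progression with common difference 2.
Next gap: 13 days. Nov 12 2009 + 13 days = Nov 25 2009.
Next gap: 15 days. Nov 25 2009 + 15 days = Dec 10 2009.

Nov 25 2009, Dec 10 2009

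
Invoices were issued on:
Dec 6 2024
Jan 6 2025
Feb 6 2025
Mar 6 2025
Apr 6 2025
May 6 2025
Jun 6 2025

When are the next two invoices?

Jul 6 2025, Aug 6 2025

The day-of-month is always 6 (31, 31, 28, 31, 30, 31 days between events).
So this recurs on the 6th of each month.
July 2025: Jul 6 2025.
August 2025: Aug 6 2025.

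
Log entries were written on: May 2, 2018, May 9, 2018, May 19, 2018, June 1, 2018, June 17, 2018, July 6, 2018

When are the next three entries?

Intervals are 7, 10, 13, 16, 19 days — an arithmetic progression with common difference 3.
Next gap: 22 days. July 6, 2018 + 22 days = July 28, 2018.
Next gap: 25 days. July 28, 2018 + 25 days = August 22, 2018.
Next gap: 28 days. August 22, 2018 + 28 days = September 19, 2018.

July 28, 2018; August 22, 2018; September 19, 2018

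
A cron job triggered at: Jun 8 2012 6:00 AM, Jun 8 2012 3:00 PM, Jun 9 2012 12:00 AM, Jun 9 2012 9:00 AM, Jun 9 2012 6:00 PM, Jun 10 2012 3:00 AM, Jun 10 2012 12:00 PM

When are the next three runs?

The interval is a steady 9 hours (9, 9, 9, 9, 9, 9).
Jun 10 2012 12:00 PM + 9 h = Jun 10 2012 9:00 PM.
Jun 10 2012 9:00 PM + 9 h = Jun 11 2012 6:00 AM.
Jun 11 2012 6:00 AM + 9 h = Jun 11 2012 3:00 PM.

Jun 10 2012 9:00 PM, Jun 11 2012 6:00 AM, Jun 11 2012 3:00 PM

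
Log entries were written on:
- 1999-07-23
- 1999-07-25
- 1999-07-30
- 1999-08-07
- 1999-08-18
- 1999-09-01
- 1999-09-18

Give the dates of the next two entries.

1999-10-08, 1999-10-31

Gaps: 2, 5, 8, 11, 14, 17 days — each gap is 3 larger than the previous one.
Next gap: 20 days. 1999-09-18 + 20 days = 1999-10-08.
Next gap: 23 days. 1999-10-08 + 23 days = 1999-10-31.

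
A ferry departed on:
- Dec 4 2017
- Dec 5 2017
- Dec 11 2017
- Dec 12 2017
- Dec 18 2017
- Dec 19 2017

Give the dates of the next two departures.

Dec 25 2017, Dec 26 2017

The gap pattern 1, 6, 1, 6, 1 repeats every 2 events.
These are the Mondays and Tuesdays of each week.
The following Monday is Dec 25 2017.
Next Tuesday: Dec 26 2017.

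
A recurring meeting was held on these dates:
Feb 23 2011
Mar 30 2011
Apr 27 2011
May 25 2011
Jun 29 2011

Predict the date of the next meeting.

Jul 27 2011

All Wednesdays; the gaps (35, 28, 28, 35) vary with month length.
This is the last Wednesday of each month.
Last Wednesday of July 2011: Jul 27 2011.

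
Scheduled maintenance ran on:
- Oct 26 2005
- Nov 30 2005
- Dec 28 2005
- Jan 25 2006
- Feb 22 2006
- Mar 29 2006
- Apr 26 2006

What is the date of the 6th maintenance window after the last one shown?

All Wednesdays; the gaps (35, 28, 28, 28, 35, 28) vary with month length.
This is the last Wednesday of each month.
Last Wednesday of May 2006: May 31 2006.
Last Wednesday of June 2006: Jun 28 2006.
July 2006 ends with Wednesday Jul 26 2006.
August 2006 ends with Wednesday Aug 30 2006.
September 2006 ends with Wednesday Sep 27 2006.
October 2006 ends with Wednesday Oct 25 2006.

Oct 25 2006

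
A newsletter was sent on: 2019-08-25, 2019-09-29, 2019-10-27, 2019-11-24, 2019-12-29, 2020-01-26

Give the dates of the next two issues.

2020-02-23, 2020-03-29

These are Sundays with 35, 28, 28, 35, 28-day gaps.
Each is the final Sunday of its month — 2019-09-29 is past the 28th, so '4th Sunday' doesn't fit.
February 2020 ends with Sunday 2020-02-23.
March 2020 ends with Sunday 2020-03-29.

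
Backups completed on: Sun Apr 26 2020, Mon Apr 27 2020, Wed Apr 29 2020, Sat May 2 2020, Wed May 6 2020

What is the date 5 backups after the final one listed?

Wed Jun 10 2020

Intervals are 1, 2, 3, 4 days — an arithmetic progression with common difference 1.
Next gap: 5 days. Wed May 6 2020 + 5 days = Mon May 11 2020.
Next gap: 6 days. Mon May 11 2020 + 6 days = Sun May 17 2020.
Next gap: 7 days. Sun May 17 2020 + 7 days = Sun May 24 2020.
Next gap: 8 days. Sun May 24 2020 + 8 days = Mon Jun 1 2020.
Next gap: 9 days. Mon Jun 1 2020 + 9 days = Wed Jun 10 2020.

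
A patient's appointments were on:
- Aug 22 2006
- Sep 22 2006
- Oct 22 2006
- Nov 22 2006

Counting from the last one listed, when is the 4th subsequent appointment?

Mar 22 2007

Gaps: 31, 30, 31 days — not constant. Every event is on the 22nd of the month.
Pattern: the 22nd of each month.
December 2006: Dec 22 2006.
January 2007: Jan 22 2007.
February 2007: Feb 22 2007.
Next: March 2007 → Mar 22 2007.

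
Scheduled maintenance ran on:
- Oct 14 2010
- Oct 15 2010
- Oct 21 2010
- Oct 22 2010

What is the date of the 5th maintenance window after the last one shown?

Nov 11 2010

Gaps: 1, 6, 1 days — not constant, but cyclic with period 2.
The events fall on every Thursday and Friday.
Next Thursday: Oct 28 2010.
Next Friday: Oct 29 2010.
The following Thursday is Nov 4 2010.
Next Friday: Nov 5 2010.
The following Thursday is Nov 11 2010.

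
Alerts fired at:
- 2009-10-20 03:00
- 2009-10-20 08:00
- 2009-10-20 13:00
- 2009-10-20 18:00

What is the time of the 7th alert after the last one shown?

The interval is a steady 5 hours (5, 5, 5).
2009-10-20 18:00 + 5 h = 2009-10-20 23:00.
2009-10-20 23:00 + 5 h = 2009-10-21 04:00.
2009-10-21 04:00 + 5 h = 2009-10-21 09:00.
2009-10-21 09:00 + 5 h = 2009-10-21 14:00.
2009-10-21 14:00 + 5 h = 2009-10-21 19:00.
2009-10-21 19:00 + 5 h = 2009-10-22 00:00.
2009-10-22 00:00 + 5 h = 2009-10-22 05:00.

2009-10-22 05:00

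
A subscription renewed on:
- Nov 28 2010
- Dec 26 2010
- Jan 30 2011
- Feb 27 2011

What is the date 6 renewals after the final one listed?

These are Sundays with 28, 35, 28-day gaps.
Each is the final Sunday of its month — Jan 30 2011 is past the 28th, so '4th Sunday' doesn't fit.
March 2011 ends with Sunday Mar 27 2011.
April 2011 ends with Sunday Apr 24 2011.
Last Sunday of May 2011: May 29 2011.
Last Sunday of June 2011: Jun 26 2011.
July 2011 ends with Sunday Jul 31 2011.
Last Sunday of August 2011: Aug 28 2011.

Aug 28 2011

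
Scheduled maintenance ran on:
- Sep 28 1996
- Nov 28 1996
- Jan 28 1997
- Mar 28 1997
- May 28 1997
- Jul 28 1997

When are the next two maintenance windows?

Gaps: 61, 61, 59, 61, 61 days — not constant. Every event is on the 28th of the month.
Pattern: the 28th of every 2 months.
September 1997: Sep 28 1997.
November 1997: Nov 28 1997.

Sep 28 1997, Nov 28 1997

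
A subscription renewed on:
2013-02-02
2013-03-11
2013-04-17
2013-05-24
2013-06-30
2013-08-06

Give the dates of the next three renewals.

2013-09-12, 2013-10-19, 2013-11-25

Gaps between consecutive events: 37, 37, 37, 37, 37 days — a constant 37-day interval.
2013-08-06 + 37 days = 2013-09-12.
2013-09-12 + 37 days = 2013-10-19.
2013-10-19 + 37 days = 2013-11-25.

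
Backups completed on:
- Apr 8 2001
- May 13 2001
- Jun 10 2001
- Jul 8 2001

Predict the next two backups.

All dates are Sundays, 35, 28, 28 days apart.
Specifically, the 2nd Sunday of each month.
August 2001 — 2nd Sunday is Aug 12 2001.
2nd Sunday of September 2001: Sep 9 2001.

Aug 12 2001, Sep 9 2001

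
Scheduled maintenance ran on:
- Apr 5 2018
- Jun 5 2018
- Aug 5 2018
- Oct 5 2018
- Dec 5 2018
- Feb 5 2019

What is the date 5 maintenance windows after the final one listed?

Gaps: 61, 61, 61, 61, 62 days — not constant. Every event is on the 5th of the month.
Pattern: the 5th of every 2 months.
April 2019: Apr 5 2019.
June 2019: Jun 5 2019.
August 2019: Aug 5 2019.
Next: October 2019 → Oct 5 2019.
Next: December 2019 → Dec 5 2019.

Dec 5 2019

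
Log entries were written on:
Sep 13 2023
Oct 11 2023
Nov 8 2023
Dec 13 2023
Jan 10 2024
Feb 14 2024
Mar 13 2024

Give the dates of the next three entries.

These are Wednesdays at 28- or 35-day spacing (28, 28, 35, 28, 35, 28).
The pattern: 2nd Wednesday of the month.
2nd Wednesday of April 2024: Apr 10 2024.
May 2024 — 2nd Wednesday is May 8 2024.
2nd Wednesday of June 2024: Jun 12 2024.

Apr 10 2024, May 8 2024, Jun 12 2024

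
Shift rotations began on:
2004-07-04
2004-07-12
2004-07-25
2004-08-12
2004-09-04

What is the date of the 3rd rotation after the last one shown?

2004-12-12

The spacing grows by 5 each time: 8, 13, 18, 23 days.
Next gap: 28 days. 2004-09-04 + 28 days = 2004-10-02.
Next gap: 33 days. 2004-10-02 + 33 days = 2004-11-04.
Next gap: 38 days. 2004-11-04 + 38 days = 2004-12-12.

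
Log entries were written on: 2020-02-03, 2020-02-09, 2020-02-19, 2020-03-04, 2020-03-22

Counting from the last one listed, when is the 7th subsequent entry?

2020-11-15

Intervals are 6, 10, 14, 18 days — an arithmetic progression with common difference 4.
Next gap: 22 days. 2020-03-22 + 22 days = 2020-04-13.
Next gap: 26 days. 2020-04-13 + 26 days = 2020-05-09.
Next gap: 30 days. 2020-05-09 + 30 days = 2020-06-08.
Next gap: 34 days. 2020-06-08 + 34 days = 2020-07-12.
Next gap: 38 days. 2020-07-12 + 38 days = 2020-08-19.
Next gap: 42 days. 2020-08-19 + 42 days = 2020-09-30.
Next gap: 46 days. 2020-09-30 + 46 days = 2020-11-15.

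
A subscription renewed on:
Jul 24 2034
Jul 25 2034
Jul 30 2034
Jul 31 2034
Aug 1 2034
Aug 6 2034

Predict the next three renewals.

Aug 7 2034, Aug 8 2034, Aug 13 2034

Gaps: 1, 5, 1, 1, 5 days — not constant, but cyclic with period 3.
The events fall on every Monday, Tuesday and Sunday.
Next Monday: Aug 7 2034.
The following Tuesday is Aug 8 2034.
Next Sunday: Aug 13 2034.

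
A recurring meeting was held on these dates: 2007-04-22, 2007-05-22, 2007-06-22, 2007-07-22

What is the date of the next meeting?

Each date is the 22nd; the gaps (30, 31, 30) track the month lengths.
The rule is the 22nd of each month.
August 2007: 2007-08-22.

2007-08-22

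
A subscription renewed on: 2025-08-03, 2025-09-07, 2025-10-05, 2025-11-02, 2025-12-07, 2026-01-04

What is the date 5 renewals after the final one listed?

These are Sundays at 28- or 35-day spacing (35, 28, 28, 35, 28).
The pattern: 1st Sunday of the month.
1st Sunday of February 2026: 2026-02-01.
March 2026 — 1st Sunday is 2026-03-01.
1st Sunday of April 2026: 2026-04-05.
1st Sunday of May 2026: 2026-05-03.
June 2026 — 1st Sunday is 2026-06-07.

2026-06-07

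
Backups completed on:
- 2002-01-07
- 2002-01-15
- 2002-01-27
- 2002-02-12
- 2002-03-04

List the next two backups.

2002-03-28, 2002-04-25

Intervals are 8, 12, 16, 20 days — an arithmetic progression with common difference 4.
Next gap: 24 days. 2002-03-04 + 24 days = 2002-03-28.
Next gap: 28 days. 2002-03-28 + 28 days = 2002-04-25.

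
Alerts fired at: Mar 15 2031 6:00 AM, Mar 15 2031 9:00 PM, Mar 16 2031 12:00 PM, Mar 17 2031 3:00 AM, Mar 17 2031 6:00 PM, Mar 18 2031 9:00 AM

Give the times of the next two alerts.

Mar 19 2031 12:00 AM, Mar 19 2031 3:00 PM

Spacing: 15, 15, 15, 15, 15 h — constant 15 h.
Mar 18 2031 9:00 AM + 15 h = Mar 19 2031 12:00 AM.
Mar 19 2031 12:00 AM + 15 h = Mar 19 2031 3:00 PM.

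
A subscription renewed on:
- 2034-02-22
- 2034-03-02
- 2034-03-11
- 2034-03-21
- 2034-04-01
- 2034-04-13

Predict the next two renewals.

The spacing grows by 1 each time: 8, 9, 10, 11, 12 days.
Next gap: 13 days. 2034-04-13 + 13 days = 2034-04-26.
Next gap: 14 days. 2034-04-26 + 14 days = 2034-05-10.

2034-04-26, 2034-05-10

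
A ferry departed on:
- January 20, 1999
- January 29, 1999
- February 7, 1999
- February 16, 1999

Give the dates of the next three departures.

The spacing is 9, 9, 9 days — always 9 days.
February 16, 1999 + 9 days = February 25, 1999.
February 25, 1999 + 9 days = March 6, 1999.
March 6, 1999 + 9 days = March 15, 1999.

February 25, 1999; March 6, 1999; March 15, 1999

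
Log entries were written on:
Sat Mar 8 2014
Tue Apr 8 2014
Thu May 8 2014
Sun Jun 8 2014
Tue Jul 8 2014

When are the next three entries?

Fri Aug 8 2014, Mon Sep 8 2014, Wed Oct 8 2014

The day-of-month is always 8 (31, 30, 31, 30 days between events).
So this recurs on the 8th of each month.
August 2014: Fri Aug 8 2014.
Next: September 2014 → Mon Sep 8 2014.
Next: October 2014 → Wed Oct 8 2014.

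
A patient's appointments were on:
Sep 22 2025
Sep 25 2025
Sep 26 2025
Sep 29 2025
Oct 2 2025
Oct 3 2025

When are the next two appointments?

Oct 6 2025, Oct 9 2025

Gaps: 3, 1, 3, 3, 1 days — not constant, but cyclic with period 3.
The events fall on every Monday, Thursday and Friday.
Next Monday: Oct 6 2025.
Next Thursday: Oct 9 2025.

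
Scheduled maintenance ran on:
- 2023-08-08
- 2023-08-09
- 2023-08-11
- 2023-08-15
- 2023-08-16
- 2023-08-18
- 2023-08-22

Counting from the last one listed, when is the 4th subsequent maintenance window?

2023-08-30

Gaps: 1, 2, 4, 1, 2, 4 days — not constant, but cyclic with period 3.
The events fall on every Tuesday, Wednesday and Friday.
The following Wednesday is 2023-08-23.
Next Friday: 2023-08-25.
Next Tuesday: 2023-08-29.
Next Wednesday: 2023-08-30.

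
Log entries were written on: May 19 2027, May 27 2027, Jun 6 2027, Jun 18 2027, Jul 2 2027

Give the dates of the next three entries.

Intervals are 8, 10, 12, 14 days — an arithmetic progression with common difference 2.
Next gap: 16 days. Jul 2 2027 + 16 days = Jul 18 2027.
Next gap: 18 days. Jul 18 2027 + 18 days = Aug 5 2027.
Next gap: 20 days. Aug 5 2027 + 20 days = Aug 25 2027.

Jul 18 2027, Aug 5 2027, Aug 25 2027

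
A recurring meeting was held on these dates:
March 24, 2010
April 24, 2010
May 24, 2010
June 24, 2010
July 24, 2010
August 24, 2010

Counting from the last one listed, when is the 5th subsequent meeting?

Each date is the 24th; the gaps (31, 30, 31, 30, 31) track the month lengths.
The rule is the 24th of each month.
Next: September 2010 → September 24, 2010.
Next: October 2010 → October 24, 2010.
Next: November 2010 → November 24, 2010.
Next: December 2010 → December 24, 2010.
Next: January 2011 → January 24, 2011.

January 24, 2011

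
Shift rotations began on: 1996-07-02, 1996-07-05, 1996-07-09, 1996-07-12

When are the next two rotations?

1996-07-16, 1996-07-19

Gaps: 3, 4, 3 days — not constant, but cyclic with period 2.
The events fall on every Tuesday and Friday.
The following Tuesday is 1996-07-16.
Next Friday: 1996-07-19.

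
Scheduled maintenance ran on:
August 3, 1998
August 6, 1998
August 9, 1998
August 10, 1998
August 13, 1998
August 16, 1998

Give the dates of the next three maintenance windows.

August 17, 1998; August 20, 1998; August 23, 1998

The gap pattern 3, 3, 1, 3, 3 repeats every 3 events.
These are the Mondays, Thursdays and Sundays of each week.
The following Monday is August 17, 1998.
Next Thursday: August 20, 1998.
The following Sunday is August 23, 1998.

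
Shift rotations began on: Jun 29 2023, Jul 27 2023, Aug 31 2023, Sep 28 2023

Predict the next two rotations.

Every date is a Thursday; gaps 28, 35, 28 days.
Each is the last Thursday of its month (at least one falls on the 29th or later, ruling out '4th Thursday').
Last Thursday of October 2023: Oct 26 2023.
November 2023 ends with Thursday Nov 30 2023.

Oct 26 2023, Nov 30 2023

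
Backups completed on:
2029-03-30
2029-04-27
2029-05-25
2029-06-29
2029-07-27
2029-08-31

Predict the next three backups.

All Fridays; the gaps (28, 28, 35, 28, 35) vary with month length.
This is the last Friday of each month.
September 2029 ends with Friday 2029-09-28.
October 2029 ends with Friday 2029-10-26.
Last Friday of November 2029: 2029-11-30.

2029-09-28, 2029-10-26, 2029-11-30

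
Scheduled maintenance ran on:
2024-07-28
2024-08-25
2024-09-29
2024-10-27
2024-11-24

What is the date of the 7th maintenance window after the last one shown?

2025-06-29

All Sundays; the gaps (28, 35, 28, 28) vary with month length.
This is the last Sunday of each month.
December 2024 ends with Sunday 2024-12-29.
Last Sunday of January 2025: 2025-01-26.
February 2025 ends with Sunday 2025-02-23.
Last Sunday of March 2025: 2025-03-30.
April 2025 ends with Sunday 2025-04-27.
Last Sunday of May 2025: 2025-05-25.
June 2025 ends with Sunday 2025-06-29.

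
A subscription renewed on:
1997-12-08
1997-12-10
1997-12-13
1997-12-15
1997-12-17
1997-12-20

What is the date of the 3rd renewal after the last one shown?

1997-12-27

Gaps: 2, 3, 2, 2, 3 days — not constant, but cyclic with period 3.
The events fall on every Monday, Wednesday and Saturday.
Next Monday: 1997-12-22.
Next Wednesday: 1997-12-24.
Next Saturday: 1997-12-27.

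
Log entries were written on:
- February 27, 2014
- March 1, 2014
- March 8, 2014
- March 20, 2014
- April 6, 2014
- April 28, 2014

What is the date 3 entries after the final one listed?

Intervals are 2, 7, 12, 17, 22 days — an arithmetic progression with common difference 5.
Next gap: 27 days. April 28, 2014 + 27 days = May 25, 2014.
Next gap: 32 days. May 25, 2014 + 32 days = June 26, 2014.
Next gap: 37 days. June 26, 2014 + 37 days = August 2, 2014.

August 2, 2014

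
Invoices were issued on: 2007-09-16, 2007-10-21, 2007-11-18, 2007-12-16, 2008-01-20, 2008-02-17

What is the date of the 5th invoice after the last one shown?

All dates are Sundays, 35, 28, 28, 35, 28 days apart.
Specifically, the 3rd Sunday of each month.
3rd Sunday of March 2008: 2008-03-16.
April 2008 — 3rd Sunday is 2008-04-20.
3rd Sunday of May 2008: 2008-05-18.
June 2008 — 3rd Sunday is 2008-06-15.
July 2008 — 3rd Sunday is 2008-07-20.

2008-07-20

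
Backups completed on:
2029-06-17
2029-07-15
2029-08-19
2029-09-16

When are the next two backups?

2029-10-21, 2029-11-18

All dates are Sundays, 28, 35, 28 days apart.
Specifically, the 3rd Sunday of each month.
October 2029 — 3rd Sunday is 2029-10-21.
3rd Sunday of November 2029: 2029-11-18.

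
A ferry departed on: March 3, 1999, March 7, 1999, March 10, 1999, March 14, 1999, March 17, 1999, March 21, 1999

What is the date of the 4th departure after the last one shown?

April 4, 1999

The gap pattern 4, 3, 4, 3, 4 repeats every 2 events.
These are the Wednesdays and Sundays of each week.
Next Wednesday: March 24, 1999.
Next Sunday: March 28, 1999.
Next Wednesday: March 31, 1999.
Next Sunday: April 4, 1999.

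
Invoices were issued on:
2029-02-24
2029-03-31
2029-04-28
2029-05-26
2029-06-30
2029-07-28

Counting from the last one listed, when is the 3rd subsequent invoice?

2029-10-27

All Saturdays; the gaps (35, 28, 28, 35, 28) vary with month length.
This is the last Saturday of each month.
Last Saturday of August 2029: 2029-08-25.
Last Saturday of September 2029: 2029-09-29.
October 2029 ends with Saturday 2029-10-27.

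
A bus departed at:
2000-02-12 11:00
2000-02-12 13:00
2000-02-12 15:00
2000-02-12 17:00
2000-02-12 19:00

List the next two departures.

2000-02-12 21:00, 2000-02-12 23:00

Gaps: 2, 2, 2, 2 hours — each event is 2 hours after the previous one.
2000-02-12 19:00 + 2 h = 2000-02-12 21:00.
2000-02-12 21:00 + 2 h = 2000-02-12 23:00.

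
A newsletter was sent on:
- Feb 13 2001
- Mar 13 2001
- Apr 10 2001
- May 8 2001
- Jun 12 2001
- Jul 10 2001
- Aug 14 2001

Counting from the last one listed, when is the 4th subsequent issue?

All dates are Tuesdays, 28, 28, 28, 35, 28, 35 days apart.
Specifically, the 2nd Tuesday of each month.
2nd Tuesday of September 2001: Sep 11 2001.
2nd Tuesday of October 2001: Oct 9 2001.
November 2001 — 2nd Tuesday is Nov 13 2001.
2nd Tuesday of December 2001: Dec 11 2001.

Dec 11 2001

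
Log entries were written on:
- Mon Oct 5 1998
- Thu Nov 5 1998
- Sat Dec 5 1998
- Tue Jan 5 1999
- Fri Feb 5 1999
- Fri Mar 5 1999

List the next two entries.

Gaps: 31, 30, 31, 31, 28 days — not constant. Every event is on the 5th of the month.
Pattern: the 5th of each month.
April 1999: Mon Apr 5 1999.
May 1999: Wed May 5 1999.

Mon Apr 5 1999, Wed May 5 1999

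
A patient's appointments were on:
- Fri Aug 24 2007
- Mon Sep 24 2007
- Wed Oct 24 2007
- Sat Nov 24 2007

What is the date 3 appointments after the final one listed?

The day-of-month is always 24 (31, 30, 31 days between events).
So this recurs on the 24th of each month.
Next: December 2007 → Mon Dec 24 2007.
Next: January 2008 → Thu Jan 24 2008.
February 2008: Sun Feb 24 2008.

Sun Feb 24 2008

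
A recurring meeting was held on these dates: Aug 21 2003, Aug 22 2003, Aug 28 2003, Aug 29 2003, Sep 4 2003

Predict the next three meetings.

Sep 5 2003, Sep 11 2003, Sep 12 2003

Gaps: 1, 6, 1, 6 days — not constant, but cyclic with period 2.
The events fall on every Thursday and Friday.
Next Friday: Sep 5 2003.
Next Thursday: Sep 11 2003.
Next Friday: Sep 12 2003.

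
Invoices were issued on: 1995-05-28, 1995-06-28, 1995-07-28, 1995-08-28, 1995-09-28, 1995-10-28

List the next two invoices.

Each date is the 28th; the gaps (31, 30, 31, 31, 30) track the month lengths.
The rule is the 28th of each month.
November 1995: 1995-11-28.
Next: December 1995 → 1995-12-28.

1995-11-28, 1995-12-28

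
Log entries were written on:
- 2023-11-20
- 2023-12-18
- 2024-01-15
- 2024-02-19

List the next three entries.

2024-03-18, 2024-04-15, 2024-05-20

Gaps: 28, 28, 35 days — a mix of 28 and 35. Every date is a Monday.
Each is the 3rd Monday of its month.
March 2024 — 3rd Monday is 2024-03-18.
April 2024 — 3rd Monday is 2024-04-15.
3rd Monday of May 2024: 2024-05-20.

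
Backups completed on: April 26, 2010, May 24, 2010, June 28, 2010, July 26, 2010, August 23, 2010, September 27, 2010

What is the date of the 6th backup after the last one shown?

March 28, 2011

All dates are Mondays, 28, 35, 28, 28, 35 days apart.
Specifically, the 4th Monday of each month.
4th Monday of October 2010: October 25, 2010.
November 2010 — 4th Monday is November 22, 2010.
4th Monday of December 2010: December 27, 2010.
4th Monday of January 2011: January 24, 2011.
February 2011 — 4th Monday is February 28, 2011.
4th Monday of March 2011: March 28, 2011.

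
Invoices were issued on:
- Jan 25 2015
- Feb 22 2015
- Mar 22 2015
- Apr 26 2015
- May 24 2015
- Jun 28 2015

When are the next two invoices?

Gaps: 28, 28, 35, 28, 35 days — a mix of 28 and 35. Every date is a Sunday.
Each is the 4th Sunday of its month.
4th Sunday of July 2015: Jul 26 2015.
August 2015 — 4th Sunday is Aug 23 2015.

Jul 26 2015, Aug 23 2015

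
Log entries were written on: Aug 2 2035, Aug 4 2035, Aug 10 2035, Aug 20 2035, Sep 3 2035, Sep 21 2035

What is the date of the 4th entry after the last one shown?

Gaps: 2, 6, 10, 14, 18 days — each gap is 4 larger than the previous one.
Next gap: 22 days. Sep 21 2035 + 22 days = Oct 13 2035.
Next gap: 26 days. Oct 13 2035 + 26 days = Nov 8 2035.
Next gap: 30 days. Nov 8 2035 + 30 days = Dec 8 2035.
Next gap: 34 days. Dec 8 2035 + 34 days = Jan 11 2036.

Jan 11 2036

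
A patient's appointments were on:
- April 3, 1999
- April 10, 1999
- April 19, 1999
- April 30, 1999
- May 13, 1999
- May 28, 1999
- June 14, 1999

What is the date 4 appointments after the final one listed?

September 10, 1999

Intervals are 7, 9, 11, 13, 15, 17 days — an arithmetic progression with common difference 2.
Next gap: 19 days. June 14, 1999 + 19 days = July 3, 1999.
Next gap: 21 days. July 3, 1999 + 21 days = July 24, 1999.
Next gap: 23 days. July 24, 1999 + 23 days = August 16, 1999.
Next gap: 25 days. August 16, 1999 + 25 days = September 10, 1999.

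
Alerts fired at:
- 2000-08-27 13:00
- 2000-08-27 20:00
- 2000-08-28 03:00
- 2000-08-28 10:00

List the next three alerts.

2000-08-28 17:00, 2000-08-29 00:00, 2000-08-29 07:00

Spacing: 7, 7, 7 h — constant 7 h.
2000-08-28 10:00 + 7 h = 2000-08-28 17:00.
2000-08-28 17:00 + 7 h = 2000-08-29 00:00.
2000-08-29 00:00 + 7 h = 2000-08-29 07:00.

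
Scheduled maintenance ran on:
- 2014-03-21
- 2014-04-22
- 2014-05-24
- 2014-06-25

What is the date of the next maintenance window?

2014-07-27

Every event comes 32 days after the last (32, 32, 32).
2014-06-25 + 32 days = 2014-07-27.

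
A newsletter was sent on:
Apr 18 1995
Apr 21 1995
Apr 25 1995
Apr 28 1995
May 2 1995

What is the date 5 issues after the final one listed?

May 19 1995

Gaps: 3, 4, 3, 4 days — not constant, but cyclic with period 2.
The events fall on every Tuesday and Friday.
The following Friday is May 5 1995.
Next Tuesday: May 9 1995.
Next Friday: May 12 1995.
Next Tuesday: May 16 1995.
Next Friday: May 19 1995.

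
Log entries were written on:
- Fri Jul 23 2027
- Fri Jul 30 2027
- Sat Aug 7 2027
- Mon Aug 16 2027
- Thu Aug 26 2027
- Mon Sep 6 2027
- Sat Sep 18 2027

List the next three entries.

Fri Oct 1 2027, Fri Oct 15 2027, Sat Oct 30 2027

Gaps: 7, 8, 9, 10, 11, 12 days — each gap is 1 larger than the previous one.
Next gap: 13 days. Sat Sep 18 2027 + 13 days = Fri Oct 1 2027.
Next gap: 14 days. Fri Oct 1 2027 + 14 days = Fri Oct 15 2027.
Next gap: 15 days. Fri Oct 15 2027 + 15 days = Sat Oct 30 2027.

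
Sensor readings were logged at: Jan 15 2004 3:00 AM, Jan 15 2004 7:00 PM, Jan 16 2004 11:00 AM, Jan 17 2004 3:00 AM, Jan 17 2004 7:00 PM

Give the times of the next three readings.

Spacing: 16, 16, 16, 16 h — constant 16 h.
Jan 17 2004 7:00 PM + 16 h = Jan 18 2004 11:00 AM.
Jan 18 2004 11:00 AM + 16 h = Jan 19 2004 3:00 AM.
Jan 19 2004 3:00 AM + 16 h = Jan 19 2004 7:00 PM.

Jan 18 2004 11:00 AM, Jan 19 2004 3:00 AM, Jan 19 2004 7:00 PM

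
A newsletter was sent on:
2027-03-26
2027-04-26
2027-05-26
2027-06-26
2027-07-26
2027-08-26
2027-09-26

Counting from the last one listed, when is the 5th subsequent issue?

Gaps: 31, 30, 31, 30, 31, 31 days — not constant. Every event is on the 26th of the month.
Pattern: the 26th of each month.
October 2027: 2027-10-26.
November 2027: 2027-11-26.
December 2027: 2027-12-26.
Next: January 2028 → 2028-01-26.
Next: February 2028 → 2028-02-26.

2028-02-26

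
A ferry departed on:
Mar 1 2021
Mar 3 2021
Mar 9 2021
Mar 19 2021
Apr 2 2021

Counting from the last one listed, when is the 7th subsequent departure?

Gaps: 2, 6, 10, 14 days — each gap is 4 larger than the previous one.
Next gap: 18 days. Apr 2 2021 + 18 days = Apr 20 2021.
Next gap: 22 days. Apr 20 2021 + 22 days = May 12 2021.
Next gap: 26 days. May 12 2021 + 26 days = Jun 7 2021.
Next gap: 30 days. Jun 7 2021 + 30 days = Jul 7 2021.
Next gap: 34 days. Jul 7 2021 + 34 days = Aug 10 2021.
Next gap: 38 days. Aug 10 2021 + 38 days = Sep 17 2021.
Next gap: 42 days. Sep 17 2021 + 42 days = Oct 29 2021.

Oct 29 2021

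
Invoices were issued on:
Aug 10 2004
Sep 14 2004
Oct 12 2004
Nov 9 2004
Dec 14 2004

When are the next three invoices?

Jan 11 2005, Feb 8 2005, Mar 8 2005

These are Tuesdays at 28- or 35-day spacing (35, 28, 28, 35).
The pattern: 2nd Tuesday of the month.
January 2005 — 2nd Tuesday is Jan 11 2005.
2nd Tuesday of February 2005: Feb 8 2005.
2nd Tuesday of March 2005: Mar 8 2005.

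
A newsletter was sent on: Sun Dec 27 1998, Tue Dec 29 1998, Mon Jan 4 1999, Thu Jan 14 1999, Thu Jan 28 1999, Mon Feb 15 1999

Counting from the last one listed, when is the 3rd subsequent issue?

Tue May 4 1999

The spacing grows by 4 each time: 2, 6, 10, 14, 18 days.
Next gap: 22 days. Mon Feb 15 1999 + 22 days = Tue Mar 9 1999.
Next gap: 26 days. Tue Mar 9 1999 + 26 days = Sun Apr 4 1999.
Next gap: 30 days. Sun Apr 4 1999 + 30 days = Tue May 4 1999.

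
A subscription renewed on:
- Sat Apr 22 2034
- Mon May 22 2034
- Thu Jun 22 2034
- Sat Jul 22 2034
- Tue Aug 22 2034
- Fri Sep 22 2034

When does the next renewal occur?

The day-of-month is always 22 (30, 31, 30, 31, 31 days between events).
So this recurs on the 22nd of each month.
October 2034: Sun Oct 22 2034.

Sun Oct 22 2034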